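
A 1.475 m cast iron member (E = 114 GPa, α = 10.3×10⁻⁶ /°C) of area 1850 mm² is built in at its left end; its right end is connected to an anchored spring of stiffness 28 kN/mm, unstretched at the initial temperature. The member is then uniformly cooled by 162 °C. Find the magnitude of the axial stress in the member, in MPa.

The unrestrained thermal change is αΔT L = 10.3×10⁻⁶ × 162 × 1475 = 2.461 mm.
With a force P in the spring, the elastic change of the member is PL/(AE) and that of the spring is P/k; compatibility requires their sum to equal δ_free.
P [ L/(AE) + 1/k ] = δ_free → P [ 1475/(1850×114×10³) + 1/(28×10³) ] = 2.461.
P = 2.461 / 4.271×10⁻⁵ = 57630 N.
σ = P/A = 57630/1850 = 31.15 MPa.

σ ≈ 31.2 MPa (tensile)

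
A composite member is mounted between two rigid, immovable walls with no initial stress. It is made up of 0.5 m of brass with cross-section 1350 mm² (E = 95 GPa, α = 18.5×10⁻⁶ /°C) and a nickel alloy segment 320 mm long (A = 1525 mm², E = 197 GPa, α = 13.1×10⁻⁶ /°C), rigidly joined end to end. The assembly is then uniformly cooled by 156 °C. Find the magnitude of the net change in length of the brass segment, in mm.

With the walls removed the bar would change length by δ_free = Σ αᵢΔT Lᵢ = 18.5×10⁻⁶×156×500 + 13.1×10⁻⁶×156×320 = 2.097 mm.
Since the ends are fixed, an axial force P builds up, equal in every segment, with P · Σ Lᵢ/(AᵢEᵢ) = δ_free.
Σ Lᵢ/(AᵢEᵢ) = 500/(1350×95×10³) + 320/(1525×197×10³) = 4.964×10⁻⁶ mm/N.
P = 2.097 / 4.964×10⁻⁶ = 422400 N = 422.4 kN, tensile.
For the brass segment, free thermal change = 18.5×10⁻⁶×156×500 = 1.443 mm and elastic change from P = 422400×500/(1350×95×10³) = 1.647 mm; these oppose, so the net change is 0.204 mm (segment lengthens).

|ΔL| ≈ 0.204 mm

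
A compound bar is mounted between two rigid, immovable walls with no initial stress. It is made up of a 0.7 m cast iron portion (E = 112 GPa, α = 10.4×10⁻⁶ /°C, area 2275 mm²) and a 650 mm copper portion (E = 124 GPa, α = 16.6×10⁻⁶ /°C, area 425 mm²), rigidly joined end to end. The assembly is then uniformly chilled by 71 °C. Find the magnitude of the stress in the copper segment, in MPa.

σ ≈ 200 MPa (tensile)

With the walls removed the bar would change length by δ_free = Σ αᵢΔT Lᵢ = 10.4×10⁻⁶×71×700 + 16.6×10⁻⁶×71×650 = 1.283 mm.
The walls prevent any net length change, so an axial force P (same in every segment) develops. Compatibility: P · Σ Lᵢ/(AᵢEᵢ) = δ_free.
The series flexibility is Σ Lᵢ/(AᵢEᵢ) = 700/(2275×112×10³) + 650/(425×124×10³) = 1.508×10⁻⁵ mm/N.
Hence P = δ_free / Σ(L/AE) = 1.283/1.508×10⁻⁵ = 85.07 kN (tensile).
σ_{copper} = P / A = 85070 / 425 = 200.2 MPa.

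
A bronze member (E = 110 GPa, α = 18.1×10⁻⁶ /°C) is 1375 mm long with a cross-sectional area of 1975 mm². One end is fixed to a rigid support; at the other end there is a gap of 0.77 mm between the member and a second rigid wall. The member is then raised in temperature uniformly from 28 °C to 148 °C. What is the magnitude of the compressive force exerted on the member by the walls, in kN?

Unrestrained expansion: δ_free = αΔT L = 18.1×10⁻⁶ × 120 × 1375 = 2.986 mm.
The gap closes (δ_free > 0.77 mm) and the wall then resists a further 2.986 − 0.77 = 2.216 mm of expansion.
That suppressed elongation corresponds to σ = E·Δ/L = 110×10³ × 2.216/1375 = 177.3 MPa.
P = σA = 177.3 × 1975 = 350.2 kN.

P ≈ 350 kN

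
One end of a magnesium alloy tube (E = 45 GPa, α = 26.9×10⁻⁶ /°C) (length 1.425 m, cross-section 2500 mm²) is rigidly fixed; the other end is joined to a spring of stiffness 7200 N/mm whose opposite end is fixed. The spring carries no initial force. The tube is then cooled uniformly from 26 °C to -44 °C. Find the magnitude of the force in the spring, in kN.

P ≈ 17.7 kN

The unrestrained thermal change is αΔT L = 26.9×10⁻⁶ × 70 × 1425 = 2.683 mm.
Let P be the tensile force in the spring. The tube extends elastically by PL/(AE) and the spring stretches by P/k; together these equal δ_free.
So P = δ_free / [L/(AE) + 1/k] = 2.683 / [ 1425/(2500×45×10³) + 1/(7200) ].
P = 2.683 / 0.0001516 = 17700 N.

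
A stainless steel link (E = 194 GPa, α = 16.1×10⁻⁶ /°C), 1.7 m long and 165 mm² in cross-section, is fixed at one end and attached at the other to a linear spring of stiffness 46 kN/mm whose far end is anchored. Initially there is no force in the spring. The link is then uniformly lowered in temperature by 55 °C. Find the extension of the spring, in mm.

δ ≈ 0.437 mm

The unrestrained thermal change is αΔT L = 16.1×10⁻⁶ × 55 × 1700 = 1.505 mm.
With a force P in the spring, the elastic change of the link is PL/(AE) and that of the spring is P/k; compatibility requires their sum to equal δ_free.
So P = δ_free / [L/(AE) + 1/k] = 1.505 / [ 1700/(165×194×10³) + 1/(46×10³) ].
P = 1.505 / 7.485×10⁻⁵ = 20110 N.
Spring extension = P/k = 20110/(46×10³) = 0.4372 mm.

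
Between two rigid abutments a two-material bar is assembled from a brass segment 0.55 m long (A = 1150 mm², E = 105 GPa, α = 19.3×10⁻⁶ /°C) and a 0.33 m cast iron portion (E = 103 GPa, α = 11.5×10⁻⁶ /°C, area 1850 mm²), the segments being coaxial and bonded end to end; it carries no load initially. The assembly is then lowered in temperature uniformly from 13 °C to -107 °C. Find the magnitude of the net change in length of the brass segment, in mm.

If the supports were absent, the total length change would be Σ αᵢΔT Lᵢ = 19.3×10⁻⁶×120×550 + 11.5×10⁻⁶×120×330 = 1.729 mm.
The rigid supports impose zero overall length change; the single axial force P common to all segments must satisfy P Σ Lᵢ/(AᵢEᵢ) = δ_free.
The series flexibility is Σ Lᵢ/(AᵢEᵢ) = 550/(1150×105×10³) + 330/(1850×103×10³) = 6.287×10⁻⁶ mm/N.
P = 1.729 / 6.287×10⁻⁶ = 275100 N = 275.1 kN, tensile.
For the brass segment, free thermal change = 19.3×10⁻⁶×120×550 = 1.274 mm and elastic change from P = 275100×550/(1150×105×10³) = 1.253 mm; these oppose, so the net change is 0.021 mm (segment shortens).

|ΔL| ≈ 0.021 mm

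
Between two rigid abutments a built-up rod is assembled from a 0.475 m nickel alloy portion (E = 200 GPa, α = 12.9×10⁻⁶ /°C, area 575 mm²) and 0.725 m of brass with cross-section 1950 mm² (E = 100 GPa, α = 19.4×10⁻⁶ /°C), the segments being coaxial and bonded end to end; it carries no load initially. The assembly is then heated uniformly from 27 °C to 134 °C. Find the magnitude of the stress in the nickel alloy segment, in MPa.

With the walls removed the bar would change length by δ_free = Σ αᵢΔT Lᵢ = 12.9×10⁻⁶×107×475 + 19.4×10⁻⁶×107×725 = 2.161 mm.
The rigid supports impose zero overall length change; the single axial force P common to all segments must satisfy P Σ Lᵢ/(AᵢEᵢ) = δ_free.
Σ Lᵢ/(AᵢEᵢ) = 475/(575×200×10³) + 725/(1950×100×10³) = 7.848×10⁻⁶ mm/N.
P = 2.161 / 7.848×10⁻⁶ = 275300 N = 275.3 kN, compressive.
σ_{nickel alloy} = P / A = 275300 / 575 = 478.8 MPa.

σ ≈ 479 MPa (compressive)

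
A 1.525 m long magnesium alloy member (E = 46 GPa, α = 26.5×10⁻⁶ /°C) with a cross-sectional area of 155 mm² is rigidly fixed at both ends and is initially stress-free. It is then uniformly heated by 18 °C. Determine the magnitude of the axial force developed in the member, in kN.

With zero net strain, σ = E·αΔT = 46 GPa × 26.5×10⁻⁶ × 18 = 21.94 MPa.
P = AEαΔT = 155 × 46×10³ × 26.5×10⁻⁶ × 18 = 3.401 kN (compressive).

P ≈ 3.4 kN (compressive)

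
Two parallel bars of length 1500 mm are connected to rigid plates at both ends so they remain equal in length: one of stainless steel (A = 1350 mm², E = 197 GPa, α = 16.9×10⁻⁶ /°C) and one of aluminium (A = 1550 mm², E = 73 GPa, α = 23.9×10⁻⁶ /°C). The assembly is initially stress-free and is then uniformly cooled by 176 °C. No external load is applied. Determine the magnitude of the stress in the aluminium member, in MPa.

σ ≈ 63.1 MPa (tensile)

The aluminium has the larger α, so on cooling it would change length more than the stainless steel if both were free. The rigid plates force a common final length, so the aluminium is put into tension and the stainless steel into compression, with equal and opposite forces P (no external load).
Compatibility of the two members (thermal + elastic change equal): (α₁ − α₂)ΔT = P·[1/(A₁E₁) + 1/(A₂E₂)].
|α₁ − α₂|·ΔT = 7×10⁻⁶ × 176 = 0.001232.
1/(A₁E₁) + 1/(A₂E₂) = 1/(1350×197×10³) + 1/(1550×73×10³) = 1.26×10⁻⁸ N⁻¹.
So P = 0.001232 / 1.26×10⁻⁸ = 97.79 kN.
σ_{aluminium} = P/A₂ = 97790/1550 = 63.09 MPa, tensile.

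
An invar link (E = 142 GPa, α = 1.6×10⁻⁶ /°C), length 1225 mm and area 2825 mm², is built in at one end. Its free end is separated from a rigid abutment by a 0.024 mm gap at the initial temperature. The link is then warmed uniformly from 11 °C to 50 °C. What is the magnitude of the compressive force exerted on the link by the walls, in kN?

P ≈ 17.2 kN

Free thermal elongation = αΔT L = 1.6×10⁻⁶ × 39 × 1225 = 0.07644 mm.
This exceeds the 0.024 mm gap, so the wall pushes back. The portion of expansion that must be recovered elastically is δ_free − gap = 0.07644 − 0.024 = 0.05244 mm.
Compatibility: PL/(AE) = 0.05244 mm, so σ = P/A = E × (0.05244/1225) = 6.079 MPa.
P = σA = 6.079 × 2825 = 17.17 kN.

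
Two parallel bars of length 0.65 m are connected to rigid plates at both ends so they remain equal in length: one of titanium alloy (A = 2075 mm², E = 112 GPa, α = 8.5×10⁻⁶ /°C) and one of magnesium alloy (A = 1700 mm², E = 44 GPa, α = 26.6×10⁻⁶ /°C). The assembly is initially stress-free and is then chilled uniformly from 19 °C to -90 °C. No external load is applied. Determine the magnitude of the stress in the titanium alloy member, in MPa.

σ ≈ 53.8 MPa (compressive)

Both members must finish at the same length. With the larger α, the magnesium alloy tends to over-contract; the plates restrain it, putting the magnesium alloy in tension and the titanium alloy in compression. With no external load the two internal forces are equal and opposite, magnitude P.
Setting the final lengths equal and cancelling L: (α₁ − α₂)ΔT = P/(A₁E₁) + P/(A₂E₂).
|α₁ − α₂|·ΔT = 18.1×10⁻⁶ × 109 = 0.001973.
1/(A₁E₁) + 1/(A₂E₂) = 1/(2075×112×10³) + 1/(1700×44×10³) = 1.767×10⁻⁸ N⁻¹.
So P = 0.001973 / 1.767×10⁻⁸ = 111.6 kN.
σ_{titanium alloy} = P/A₁ = 111600/2075 = 53.8 MPa, compressive.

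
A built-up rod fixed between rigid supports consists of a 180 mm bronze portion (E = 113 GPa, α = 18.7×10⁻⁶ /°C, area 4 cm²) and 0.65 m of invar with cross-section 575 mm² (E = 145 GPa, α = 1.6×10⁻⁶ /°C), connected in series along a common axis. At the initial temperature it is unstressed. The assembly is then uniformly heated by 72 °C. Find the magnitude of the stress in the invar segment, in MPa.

σ ≈ 46.8 MPa (compressive)

If the supports were absent, the total length change would be Σ αᵢΔT Lᵢ = 18.7×10⁻⁶×72×180 + 1.6×10⁻⁶×72×650 = 0.3172 mm.
Since the ends are fixed, an axial force P builds up, equal in every segment, with P · Σ Lᵢ/(AᵢEᵢ) = δ_free.
Σ Lᵢ/(AᵢEᵢ) = 180/(400×113×10³) + 650/(575×145×10³) = 1.178×10⁻⁵ mm/N.
P = 0.3172 / 1.178×10⁻⁵ = 26930 N = 26.93 kN, compressive.
σ_{invar} = P / A = 26930 / 575 = 46.84 MPa.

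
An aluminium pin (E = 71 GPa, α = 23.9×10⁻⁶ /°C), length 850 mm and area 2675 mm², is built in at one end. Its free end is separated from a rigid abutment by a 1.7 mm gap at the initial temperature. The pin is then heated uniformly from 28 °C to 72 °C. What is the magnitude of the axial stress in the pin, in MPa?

σ ≈ 0 MPa

Free thermal elongation = αΔT L = 23.9×10⁻⁶ × 44 × 850 = 0.8939 mm.
This is smaller than the 1.7 mm clearance, so the pin expands freely without reaching the stop — the stress is zero.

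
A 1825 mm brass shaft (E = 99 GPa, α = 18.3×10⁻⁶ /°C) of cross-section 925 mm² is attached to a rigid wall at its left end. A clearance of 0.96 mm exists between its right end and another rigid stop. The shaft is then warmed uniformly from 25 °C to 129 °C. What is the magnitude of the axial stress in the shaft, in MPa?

σ ≈ 136 MPa (compressive)

If the wall were absent the shaft would grow by αΔT L = 18.3×10⁻⁶ × 104 × 1825 = 3.473 mm.
This exceeds the 0.96 mm gap, so the wall pushes back. The portion of expansion that must be recovered elastically is δ_free − gap = 3.473 − 0.96 = 2.513 mm.
So σ = E(δ_free − g)/L = 99×10³ × 2.513/1825 = 136.3 MPa.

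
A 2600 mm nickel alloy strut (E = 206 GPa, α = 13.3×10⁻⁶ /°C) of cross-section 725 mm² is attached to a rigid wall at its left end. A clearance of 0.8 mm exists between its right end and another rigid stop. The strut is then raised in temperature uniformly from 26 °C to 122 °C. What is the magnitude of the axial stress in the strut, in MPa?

Free thermal elongation = αΔT L = 13.3×10⁻⁶ × 96 × 2600 = 3.32 mm.
The gap closes (δ_free > 0.8 mm) and the wall then resists a further 3.32 − 0.8 = 2.52 mm of expansion.
That suppressed elongation corresponds to σ = E·Δ/L = 206×10³ × 2.52/2600 = 199.6 MPa.

σ ≈ 200 MPa (compressive)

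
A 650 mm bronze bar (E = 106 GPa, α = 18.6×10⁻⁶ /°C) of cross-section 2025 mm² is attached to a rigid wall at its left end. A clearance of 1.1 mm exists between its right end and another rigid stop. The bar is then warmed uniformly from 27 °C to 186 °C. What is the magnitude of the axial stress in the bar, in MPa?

If the wall were absent the bar would grow by αΔT L = 18.6×10⁻⁶ × 159 × 650 = 1.922 mm.
This exceeds the 1.1 mm gap, so the wall pushes back. The portion of expansion that must be recovered elastically is δ_free − gap = 1.922 − 1.1 = 0.8223 mm.
So σ = E(δ_free − g)/L = 106×10³ × 0.8223/650 = 134.1 MPa.

σ ≈ 134 MPa (compressive)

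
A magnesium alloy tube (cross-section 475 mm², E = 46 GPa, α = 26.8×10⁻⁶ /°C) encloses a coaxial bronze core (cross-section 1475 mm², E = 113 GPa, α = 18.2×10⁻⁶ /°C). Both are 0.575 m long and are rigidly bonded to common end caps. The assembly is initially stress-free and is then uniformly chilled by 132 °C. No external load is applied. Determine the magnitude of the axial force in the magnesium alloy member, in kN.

Equilibrium of a rigid end plate with no external load gives equal and opposite internal forces ±P in the two members. Since α_{magnesium alloy} > α_{bronze}, cooling drives the magnesium alloy into tension and the bronze into compression.
Equating the net (thermal + elastic) strains gives |α₁ − α₂|·ΔT = P·[1/(A₁E₁) + 1/(A₂E₂)].
|α₁ − α₂|·ΔT = 8.6×10⁻⁶ × 132 = 0.001135.
1/(A₁E₁) + 1/(A₂E₂) = 1/(475×46×10³) + 1/(1475×113×10³) = 5.177×10⁻⁸ N⁻¹.
P = 0.001135 / 5.177×10⁻⁸ = 21930 N = 21.93 kN.

P ≈ 21.9 kN (tensile in the magnesium alloy)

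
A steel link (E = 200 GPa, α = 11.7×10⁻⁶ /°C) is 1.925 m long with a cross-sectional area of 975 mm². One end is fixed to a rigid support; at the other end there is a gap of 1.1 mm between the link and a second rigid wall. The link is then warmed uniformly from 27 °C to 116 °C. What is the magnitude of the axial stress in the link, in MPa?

Unrestrained expansion: δ_free = αΔT L = 11.7×10⁻⁶ × 89 × 1925 = 2.005 mm.
The gap closes (δ_free > 1.1 mm) and the wall then resists a further 2.005 − 1.1 = 0.9045 mm of expansion.
That suppressed elongation corresponds to σ = E·Δ/L = 200×10³ × 0.9045/1925 = 93.97 MPa.

σ ≈ 94 MPa (compressive)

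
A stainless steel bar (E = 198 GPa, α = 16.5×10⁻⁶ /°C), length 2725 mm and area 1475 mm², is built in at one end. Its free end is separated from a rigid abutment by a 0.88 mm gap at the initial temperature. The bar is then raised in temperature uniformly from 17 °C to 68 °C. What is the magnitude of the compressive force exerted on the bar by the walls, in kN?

P ≈ 151 kN

If the wall were absent the bar would grow by αΔT L = 16.5×10⁻⁶ × 51 × 2725 = 2.293 mm.
After closing the 0.88 mm clearance, 2.293 − 0.88 = 1.413 mm of expansion remains to be suppressed by the wall.
That suppressed elongation corresponds to σ = E·Δ/L = 198×10³ × 1.413/2725 = 102.7 MPa.
Force on the wall = σA = 102.7 × 1475 mm² = 151.4 kN.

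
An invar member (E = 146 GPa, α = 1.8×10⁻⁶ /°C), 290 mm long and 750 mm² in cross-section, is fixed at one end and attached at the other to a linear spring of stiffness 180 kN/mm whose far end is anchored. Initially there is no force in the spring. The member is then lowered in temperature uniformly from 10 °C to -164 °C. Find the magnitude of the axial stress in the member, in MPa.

σ ≈ 14.8 MPa (tensile)

The unrestrained thermal change is αΔT L = 1.8×10⁻⁶ × 174 × 290 = 0.09083 mm.
With a force P in the spring, the elastic change of the member is PL/(AE) and that of the spring is P/k; compatibility requires their sum to equal δ_free.
P [ L/(AE) + 1/k ] = δ_free → P [ 290/(750×146×10³) + 1/(180×10³) ] = 0.09083.
P = 0.09083 / 8.204×10⁻⁶ = 11070 N.
σ = P/A = 11070/750 = 14.76 MPa.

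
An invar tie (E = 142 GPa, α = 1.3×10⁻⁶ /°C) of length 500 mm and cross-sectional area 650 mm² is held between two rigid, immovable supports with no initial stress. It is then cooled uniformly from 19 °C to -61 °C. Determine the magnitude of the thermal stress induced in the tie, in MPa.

The supports are rigid, so the total axial strain is zero. The restrained thermal strain is ε = αΔT = 1.3×10⁻⁶ × 80 = 104×10⁻⁶.
The stress required to suppress this strain is σ = Eε = 142×10³ × 104×10⁻⁶ = 14.77 MPa, tensile since the tie is trying to contract.

σ ≈ 14.8 MPa (tensile)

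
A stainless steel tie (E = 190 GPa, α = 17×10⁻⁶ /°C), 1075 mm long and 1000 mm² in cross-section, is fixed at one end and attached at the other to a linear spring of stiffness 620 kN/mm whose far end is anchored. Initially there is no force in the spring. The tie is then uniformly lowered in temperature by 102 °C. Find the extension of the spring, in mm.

If the spring were absent the tie would shorten by αΔT L = 17×10⁻⁶ × 102 × 1075 = 1.864 mm.
With a force P in the spring, the elastic change of the tie is PL/(AE) and that of the spring is P/k; compatibility requires their sum to equal δ_free.
So P = δ_free / [L/(AE) + 1/k] = 1.864 / [ 1075/(1000×190×10³) + 1/(620×10³) ].
P = 1.864 / 7.271×10⁻⁶ = 256400 N.
Spring extension = P/k = 256400/(620×10³) = 0.4135 mm.

δ ≈ 0.414 mm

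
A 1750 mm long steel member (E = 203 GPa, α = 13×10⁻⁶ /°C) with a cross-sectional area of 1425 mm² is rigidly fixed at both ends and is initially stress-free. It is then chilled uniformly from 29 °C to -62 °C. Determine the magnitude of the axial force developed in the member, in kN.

P ≈ 342 kN (tensile)

Full restraint means ε = 0, so the stress is σ = EαΔT = 203×10³ × 13×10⁻⁶ × 91 = 240.1 MPa.
Axial force P = σA = 240.1 × 1425 = 342200 N = 342.2 kN, tensile.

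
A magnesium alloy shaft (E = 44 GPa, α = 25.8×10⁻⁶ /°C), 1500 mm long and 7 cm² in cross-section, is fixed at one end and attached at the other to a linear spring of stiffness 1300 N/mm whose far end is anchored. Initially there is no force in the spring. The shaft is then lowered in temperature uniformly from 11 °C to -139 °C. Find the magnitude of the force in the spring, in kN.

The unrestrained thermal change is αΔT L = 25.8×10⁻⁶ × 150 × 1500 = 5.805 mm.
With a force P in the spring, the elastic change of the shaft is PL/(AE) and that of the spring is P/k; compatibility requires their sum to equal δ_free.
P [ L/(AE) + 1/k ] = δ_free → P [ 1500/(700×44×10³) + 1/(1300) ] = 5.805.
P = 5.805 / 0.0008179 = 7097 N.

P ≈ 7.1 kN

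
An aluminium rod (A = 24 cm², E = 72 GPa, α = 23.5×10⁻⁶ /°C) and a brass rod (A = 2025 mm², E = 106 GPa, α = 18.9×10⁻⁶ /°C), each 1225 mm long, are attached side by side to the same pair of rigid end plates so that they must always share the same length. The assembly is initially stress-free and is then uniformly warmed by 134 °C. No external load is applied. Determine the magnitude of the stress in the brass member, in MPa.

σ ≈ 29.1 MPa (tensile)

Equilibrium of a rigid end plate with no external load gives equal and opposite internal forces ±P in the two members. Since α_{aluminium} > α_{brass}, heating drives the aluminium into compression and the brass into tension.
Compatibility of the two members (thermal + elastic change equal): (α₁ − α₂)ΔT = P·[1/(A₁E₁) + 1/(A₂E₂)].
|α₁ − α₂|·ΔT = 4.6×10⁻⁶ × 134 = 0.0006164.
1/(A₁E₁) + 1/(A₂E₂) = 1/(2400×72×10³) + 1/(2025×106×10³) = 1.045×10⁻⁸ N⁻¹.
P = 0.0006164 / 1.045×10⁻⁸ = 59010 N = 59.01 kN.
σ_{brass} = P/A₂ = 59010/2025 = 29.14 MPa, tensile.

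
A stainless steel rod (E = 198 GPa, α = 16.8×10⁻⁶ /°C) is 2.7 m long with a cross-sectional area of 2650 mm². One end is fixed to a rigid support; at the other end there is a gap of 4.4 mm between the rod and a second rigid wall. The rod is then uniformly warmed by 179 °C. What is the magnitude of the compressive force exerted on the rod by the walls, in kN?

P ≈ 723 kN

Free thermal elongation = αΔT L = 16.8×10⁻⁶ × 179 × 2700 = 8.119 mm.
After closing the 4.4 mm clearance, 8.119 − 4.4 = 3.719 mm of expansion remains to be suppressed by the wall.
That suppressed elongation corresponds to σ = E·Δ/L = 198×10³ × 3.719/2700 = 272.8 MPa.
P = σA = 272.8 × 2650 = 722.8 kN.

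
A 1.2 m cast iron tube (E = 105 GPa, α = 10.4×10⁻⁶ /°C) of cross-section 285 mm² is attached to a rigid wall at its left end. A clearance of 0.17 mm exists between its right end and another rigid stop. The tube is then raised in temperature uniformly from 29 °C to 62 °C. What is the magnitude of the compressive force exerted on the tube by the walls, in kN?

P ≈ 6.03 kN

Free thermal elongation = αΔT L = 10.4×10⁻⁶ × 33 × 1200 = 0.4118 mm.
This exceeds the 0.17 mm gap, so the wall pushes back. The portion of expansion that must be recovered elastically is δ_free − gap = 0.4118 − 0.17 = 0.2418 mm.
That suppressed elongation corresponds to σ = E·Δ/L = 105×10³ × 0.2418/1200 = 21.16 MPa.
P = σA = 21.16 × 285 = 6.031 kN.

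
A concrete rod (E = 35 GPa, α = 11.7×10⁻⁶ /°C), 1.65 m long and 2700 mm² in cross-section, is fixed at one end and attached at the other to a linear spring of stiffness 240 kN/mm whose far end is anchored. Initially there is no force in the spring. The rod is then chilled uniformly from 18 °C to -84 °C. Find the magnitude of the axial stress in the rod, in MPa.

σ ≈ 33.7 MPa (tensile)

Free thermal contraction: δ_free = αΔT L = 11.7×10⁻⁶ × 102 × 1650 = 1.969 mm.
With a force P in the spring, the elastic change of the rod is PL/(AE) and that of the spring is P/k; compatibility requires their sum to equal δ_free.
P [ L/(AE) + 1/k ] = δ_free → P [ 1650/(2700×35×10³) + 1/(240×10³) ] = 1.969.
P = 1.969 / 2.163×10⁻⁵ = 91050 N.
σ = P/A = 91050/2700 = 33.72 MPa.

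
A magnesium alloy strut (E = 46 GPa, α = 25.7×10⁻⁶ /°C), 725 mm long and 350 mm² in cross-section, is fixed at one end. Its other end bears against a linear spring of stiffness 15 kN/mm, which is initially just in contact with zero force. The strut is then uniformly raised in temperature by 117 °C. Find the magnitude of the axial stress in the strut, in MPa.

Free thermal expansion: δ_free = αΔT L = 25.7×10⁻⁶ × 117 × 725 = 2.18 mm.
Let P be the compressive force at the spring. The strut shortens elastically by PL/(AE) and the spring compresses by P/k; together these equal δ_free.
P [ L/(AE) + 1/k ] = δ_free → P [ 725/(350×46×10³) + 1/(15×10³) ] = 2.18.
P = 2.18 / 0.0001117 = 19520 N.
σ = P/A = 19520/350 = 55.76 MPa.

σ ≈ 55.8 MPa (compressive)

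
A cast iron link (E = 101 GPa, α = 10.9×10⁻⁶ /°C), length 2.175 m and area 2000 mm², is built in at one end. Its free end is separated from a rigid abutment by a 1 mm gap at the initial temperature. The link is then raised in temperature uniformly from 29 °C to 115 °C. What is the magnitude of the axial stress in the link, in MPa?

Free thermal elongation = αΔT L = 10.9×10⁻⁶ × 86 × 2175 = 2.039 mm.
This exceeds the 1 mm gap, so the wall pushes back. The portion of expansion that must be recovered elastically is δ_free − gap = 2.039 − 1 = 1.039 mm.
Compatibility: PL/(AE) = 1.039 mm, so σ = P/A = E × (1.039/2175) = 48.24 MPa.

σ ≈ 48.2 MPa (compressive)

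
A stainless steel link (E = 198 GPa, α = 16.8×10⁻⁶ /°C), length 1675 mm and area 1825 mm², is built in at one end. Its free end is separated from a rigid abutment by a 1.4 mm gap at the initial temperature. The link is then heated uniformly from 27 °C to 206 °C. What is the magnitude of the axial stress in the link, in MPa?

Free thermal elongation = αΔT L = 16.8×10⁻⁶ × 179 × 1675 = 5.037 mm.
This exceeds the 1.4 mm gap, so the wall pushes back. The portion of expansion that must be recovered elastically is δ_free − gap = 5.037 − 1.4 = 3.637 mm.
That suppressed elongation corresponds to σ = E·Δ/L = 198×10³ × 3.637/1675 = 429.9 MPa.

σ ≈ 430 MPa (compressive)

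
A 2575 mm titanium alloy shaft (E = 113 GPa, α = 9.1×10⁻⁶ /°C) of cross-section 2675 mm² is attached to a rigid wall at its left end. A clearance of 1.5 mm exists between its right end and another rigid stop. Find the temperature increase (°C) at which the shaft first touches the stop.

The gap closes when αΔT L = 1.5 mm, since the shaft is still unstressed at that instant.
ΔT = 1.5 / (9.1×10⁻⁶ × 2575) = 64.01 °C.

ΔT ≈ 64 °C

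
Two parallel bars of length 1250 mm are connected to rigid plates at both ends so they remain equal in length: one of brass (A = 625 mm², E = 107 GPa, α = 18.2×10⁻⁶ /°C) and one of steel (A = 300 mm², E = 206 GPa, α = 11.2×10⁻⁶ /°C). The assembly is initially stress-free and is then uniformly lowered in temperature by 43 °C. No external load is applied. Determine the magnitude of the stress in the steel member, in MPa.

σ ≈ 32.2 MPa (compressive)

Both members must finish at the same length. With the larger α, the brass tends to over-contract; the plates restrain it, putting the brass in tension and the steel in compression. With no external load the two internal forces are equal and opposite, magnitude P.
Setting the final lengths equal and cancelling L: (α₁ − α₂)ΔT = P/(A₁E₁) + P/(A₂E₂).
|α₁ − α₂|·ΔT = 7×10⁻⁶ × 43 = 0.000301.
1/(A₁E₁) + 1/(A₂E₂) = 1/(625×107×10³) + 1/(300×206×10³) = 3.113×10⁻⁸ N⁻¹.
P = 0.000301 / 3.113×10⁻⁸ = 9668 N = 9.668 kN.
σ_{steel} = P/A₂ = 9668/300 = 32.23 MPa, compressive.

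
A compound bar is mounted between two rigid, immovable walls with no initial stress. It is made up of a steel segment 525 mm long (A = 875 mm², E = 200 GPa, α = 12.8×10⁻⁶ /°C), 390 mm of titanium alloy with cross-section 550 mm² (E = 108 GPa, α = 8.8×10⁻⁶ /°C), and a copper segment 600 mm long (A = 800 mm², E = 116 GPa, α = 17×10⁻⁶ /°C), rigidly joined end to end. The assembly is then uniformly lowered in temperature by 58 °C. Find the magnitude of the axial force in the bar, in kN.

With the walls removed the bar would change length by δ_free = Σ αᵢΔT Lᵢ = 12.8×10⁻⁶×58×525 + 8.8×10⁻⁶×58×390 + 17×10⁻⁶×58×600 = 1.18 mm.
The rigid supports impose zero overall length change; the single axial force P common to all segments must satisfy P Σ Lᵢ/(AᵢEᵢ) = δ_free.
Σ Lᵢ/(AᵢEᵢ) = 525/(875×200×10³) + 390/(550×108×10³) + 600/(800×116×10³) = 1.603×10⁻⁵ mm/N.
Hence P = δ_free / Σ(L/AE) = 1.18/1.603×10⁻⁵ = 73.63 kN (tensile).

P ≈ 73.6 kN (tensile)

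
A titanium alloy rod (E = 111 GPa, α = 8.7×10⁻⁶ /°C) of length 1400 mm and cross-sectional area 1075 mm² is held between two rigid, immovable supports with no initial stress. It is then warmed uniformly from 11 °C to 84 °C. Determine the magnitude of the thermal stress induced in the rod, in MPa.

σ ≈ 70.5 MPa (compressive)

With length fixed, the mechanical strain must cancel the thermal strain αΔT = 8.7×10⁻⁶ × 73 = 635.1×10⁻⁶.
The stress required to suppress this strain is σ = Eε = 111×10³ × 635.1×10⁻⁶ = 70.5 MPa, compressive since the rod is trying to expand.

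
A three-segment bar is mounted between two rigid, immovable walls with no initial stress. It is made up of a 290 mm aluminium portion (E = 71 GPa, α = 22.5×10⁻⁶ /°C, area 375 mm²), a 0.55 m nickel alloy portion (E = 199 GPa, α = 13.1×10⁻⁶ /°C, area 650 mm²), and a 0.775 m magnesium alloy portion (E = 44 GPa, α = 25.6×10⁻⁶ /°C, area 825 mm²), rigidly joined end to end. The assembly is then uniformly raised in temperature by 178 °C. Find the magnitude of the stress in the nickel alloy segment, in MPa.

Free thermal expansion of the whole bar: Σ αᵢΔT Lᵢ = 22.5×10⁻⁶×178×290 + 13.1×10⁻⁶×178×550 + 25.6×10⁻⁶×178×775 = 5.975 mm.
Since the ends are fixed, an axial force P builds up, equal in every segment, with P · Σ Lᵢ/(AᵢEᵢ) = δ_free.
Σ Lᵢ/(AᵢEᵢ) = 290/(375×71×10³) + 550/(650×199×10³) + 775/(825×44×10³) = 3.649×10⁻⁵ mm/N.
So P = 5.975 / 3.649×10⁻⁵ = 163.7 kN, compressive.
σ_{nickel alloy} = P / A = 163700 / 650 = 251.9 MPa.

σ ≈ 252 MPa (compressive)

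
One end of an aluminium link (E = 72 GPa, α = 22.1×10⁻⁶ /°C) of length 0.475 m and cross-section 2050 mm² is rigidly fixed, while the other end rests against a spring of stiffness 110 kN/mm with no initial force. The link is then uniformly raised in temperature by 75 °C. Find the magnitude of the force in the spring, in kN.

Free thermal expansion: δ_free = αΔT L = 22.1×10⁻⁶ × 75 × 475 = 0.7873 mm.
With a force P in the spring, the elastic change of the link is PL/(AE) and that of the spring is P/k; compatibility requires their sum to equal δ_free.
P [ L/(AE) + 1/k ] = δ_free → P [ 475/(2050×72×10³) + 1/(110×10³) ] = 0.7873.
P = 0.7873 / 1.231×10⁻⁵ = 63960 N.

P ≈ 64 kN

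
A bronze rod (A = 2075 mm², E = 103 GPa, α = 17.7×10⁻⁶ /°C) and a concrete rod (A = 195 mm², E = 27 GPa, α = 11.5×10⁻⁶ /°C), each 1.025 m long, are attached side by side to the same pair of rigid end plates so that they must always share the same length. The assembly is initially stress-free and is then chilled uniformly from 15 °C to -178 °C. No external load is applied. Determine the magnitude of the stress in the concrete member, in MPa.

Equilibrium of a rigid end plate with no external load gives equal and opposite internal forces ±P in the two members. Since α_{bronze} > α_{concrete}, cooling drives the bronze into tension and the concrete into compression.
Equating the net (thermal + elastic) strains gives |α₁ − α₂|·ΔT = P·[1/(A₁E₁) + 1/(A₂E₂)].
|α₁ − α₂|·ΔT = 6.2×10⁻⁶ × 193 = 0.001197.
1/(A₁E₁) + 1/(A₂E₂) = 1/(2075×103×10³) + 1/(195×27×10³) = 1.946×10⁻⁷ N⁻¹.
P = 0.001197 / 1.946×10⁻⁷ = 6149 N = 6.149 kN.
σ_{concrete} = P/A₂ = 6149/195 = 31.53 MPa, compressive.

σ ≈ 31.5 MPa (compressive)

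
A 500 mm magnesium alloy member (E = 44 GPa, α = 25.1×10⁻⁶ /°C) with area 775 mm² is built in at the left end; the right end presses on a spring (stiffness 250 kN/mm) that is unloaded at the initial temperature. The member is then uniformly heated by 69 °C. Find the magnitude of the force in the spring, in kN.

If the spring were absent the member would lengthen by αΔT L = 25.1×10⁻⁶ × 69 × 500 = 0.8659 mm.
With a force P in the spring, the elastic change of the member is PL/(AE) and that of the spring is P/k; compatibility requires their sum to equal δ_free.
So P = δ_free / [L/(AE) + 1/k] = 0.8659 / [ 500/(775×44×10³) + 1/(250×10³) ].
P = 0.8659 / 1.866×10⁻⁵ = 46400 N.

P ≈ 46.4 kN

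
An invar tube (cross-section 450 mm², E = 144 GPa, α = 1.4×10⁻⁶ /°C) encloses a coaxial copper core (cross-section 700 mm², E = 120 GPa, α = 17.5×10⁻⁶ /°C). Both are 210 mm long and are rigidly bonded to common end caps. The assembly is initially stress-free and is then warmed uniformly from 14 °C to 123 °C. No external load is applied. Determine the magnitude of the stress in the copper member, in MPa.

σ ≈ 91.7 MPa (compressive)

The copper has the larger α, so on heating it would change length more than the invar if both were free. The rigid plates force a common final length, so the copper is put into compression and the invar into tension, with equal and opposite forces P (no external load).
Equating the net (thermal + elastic) strains gives |α₁ − α₂|·ΔT = P·[1/(A₁E₁) + 1/(A₂E₂)].
|α₁ − α₂|·ΔT = 16.1×10⁻⁶ × 109 = 0.001755.
1/(A₁E₁) + 1/(A₂E₂) = 1/(450×144×10³) + 1/(700×120×10³) = 2.734×10⁻⁸ N⁻¹.
So P = 0.001755 / 2.734×10⁻⁸ = 64.2 kN.
σ_{copper} = P/A₂ = 64200/700 = 91.71 MPa, compressive.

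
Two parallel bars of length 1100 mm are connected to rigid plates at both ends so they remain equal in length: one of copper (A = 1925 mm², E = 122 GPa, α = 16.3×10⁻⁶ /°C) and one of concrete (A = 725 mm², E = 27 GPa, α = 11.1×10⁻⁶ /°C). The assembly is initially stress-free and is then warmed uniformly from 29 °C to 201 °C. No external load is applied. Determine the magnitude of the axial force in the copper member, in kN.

Both members must finish at the same length. With the larger α, the copper tends to over-expand; the plates restrain it, putting the copper in compression and the concrete in tension. With no external load the two internal forces are equal and opposite, magnitude P.
Setting the final lengths equal and cancelling L: (α₁ − α₂)ΔT = P/(A₁E₁) + P/(A₂E₂).
|α₁ − α₂|·ΔT = 5.2×10⁻⁶ × 172 = 0.0008944.
1/(A₁E₁) + 1/(A₂E₂) = 1/(1925×122×10³) + 1/(725×27×10³) = 5.534×10⁻⁸ N⁻¹.
So P = 0.0008944 / 5.534×10⁻⁸ = 16.16 kN.

P ≈ 16.2 kN (compressive in the copper)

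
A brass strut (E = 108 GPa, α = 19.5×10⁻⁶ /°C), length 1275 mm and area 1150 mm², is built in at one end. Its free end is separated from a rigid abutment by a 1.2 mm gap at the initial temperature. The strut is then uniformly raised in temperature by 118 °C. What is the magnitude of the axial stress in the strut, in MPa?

σ ≈ 147 MPa (compressive)

Free thermal elongation = αΔT L = 19.5×10⁻⁶ × 118 × 1275 = 2.934 mm.
After closing the 1.2 mm clearance, 2.934 − 1.2 = 1.734 mm of expansion remains to be suppressed by the wall.
That suppressed elongation corresponds to σ = E·Δ/L = 108×10³ × 1.734/1275 = 146.9 MPa.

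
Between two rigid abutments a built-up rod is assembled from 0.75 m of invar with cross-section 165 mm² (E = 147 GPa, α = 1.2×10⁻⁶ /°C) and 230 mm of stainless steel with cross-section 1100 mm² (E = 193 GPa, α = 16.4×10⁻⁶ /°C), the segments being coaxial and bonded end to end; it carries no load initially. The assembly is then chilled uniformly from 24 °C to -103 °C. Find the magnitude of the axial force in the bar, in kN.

P ≈ 18.5 kN (tensile)

Free thermal contraction of the whole bar: Σ αᵢΔT Lᵢ = 1.2×10⁻⁶×127×750 + 16.4×10⁻⁶×127×230 = 0.5933 mm.
The walls prevent any net length change, so an axial force P (same in every segment) develops. Compatibility: P · Σ Lᵢ/(AᵢEᵢ) = δ_free.
Σ Lᵢ/(AᵢEᵢ) = 750/(165×147×10³) + 230/(1100×193×10³) = 3.2×10⁻⁵ mm/N.
P = 0.5933 / 3.2×10⁻⁵ = 18540 N = 18.54 kN, tensile.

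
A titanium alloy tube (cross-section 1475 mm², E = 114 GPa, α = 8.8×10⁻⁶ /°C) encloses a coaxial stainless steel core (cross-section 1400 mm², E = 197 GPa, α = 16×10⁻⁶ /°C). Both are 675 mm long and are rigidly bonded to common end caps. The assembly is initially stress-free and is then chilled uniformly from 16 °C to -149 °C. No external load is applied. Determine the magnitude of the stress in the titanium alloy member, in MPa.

σ ≈ 84.1 MPa (compressive)

The stainless steel has the larger α, so on cooling it would change length more than the titanium alloy if both were free. The rigid plates force a common final length, so the stainless steel is put into tension and the titanium alloy into compression, with equal and opposite forces P (no external load).
Equating the net (thermal + elastic) strains gives |α₁ − α₂|·ΔT = P·[1/(A₁E₁) + 1/(A₂E₂)].
|α₁ − α₂|·ΔT = 7.2×10⁻⁶ × 165 = 0.001188.
1/(A₁E₁) + 1/(A₂E₂) = 1/(1475×114×10³) + 1/(1400×197×10³) = 9.573×10⁻⁹ N⁻¹.
P = 0.001188 / 9.573×10⁻⁹ = 124100 N = 124.1 kN.
σ_{titanium alloy} = P/A₁ = 124100/1475 = 84.14 MPa, compressive.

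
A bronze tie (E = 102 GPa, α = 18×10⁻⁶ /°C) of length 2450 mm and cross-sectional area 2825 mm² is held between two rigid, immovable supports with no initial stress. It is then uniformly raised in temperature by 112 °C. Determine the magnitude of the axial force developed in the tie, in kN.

P ≈ 581 kN (compressive)

The ends cannot move, so σ = EαΔT = 102×10³ × 18×10⁻⁶ × 112 = 205.6 MPa.
Axial force P = σA = 205.6 × 2825 = 580900 N = 580.9 kN, compressive.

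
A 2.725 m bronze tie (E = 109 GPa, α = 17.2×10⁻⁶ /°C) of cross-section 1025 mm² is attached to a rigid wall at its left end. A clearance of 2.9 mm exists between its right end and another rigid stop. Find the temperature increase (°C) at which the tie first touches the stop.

ΔT ≈ 61.9 °C

The gap closes when αΔT L = 2.9 mm, since the tie is still unstressed at that instant.
So ΔT = g/(αL) = 2.9/(17.2×10⁻⁶ × 2725) = 61.87 °C.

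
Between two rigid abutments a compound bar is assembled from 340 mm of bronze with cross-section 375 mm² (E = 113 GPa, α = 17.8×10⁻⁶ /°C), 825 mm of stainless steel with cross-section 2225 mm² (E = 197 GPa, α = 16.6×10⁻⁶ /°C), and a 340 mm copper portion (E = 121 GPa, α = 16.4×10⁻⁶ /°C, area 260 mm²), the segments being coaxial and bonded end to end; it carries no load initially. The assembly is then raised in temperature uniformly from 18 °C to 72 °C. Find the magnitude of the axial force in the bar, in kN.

If the supports were absent, the total length change would be Σ αᵢΔT Lᵢ = 17.8×10⁻⁶×54×340 + 16.6×10⁻⁶×54×825 + 16.4×10⁻⁶×54×340 = 1.367 mm.
The rigid supports impose zero overall length change; the single axial force P common to all segments must satisfy P Σ Lᵢ/(AᵢEᵢ) = δ_free.
The series flexibility is Σ Lᵢ/(AᵢEᵢ) = 340/(375×113×10³) + 825/(2225×197×10³) + 340/(260×121×10³) = 2.071×10⁻⁵ mm/N.
P = 1.367 / 2.071×10⁻⁵ = 66020 N = 66.02 kN, compressive.

P ≈ 66 kN (compressive)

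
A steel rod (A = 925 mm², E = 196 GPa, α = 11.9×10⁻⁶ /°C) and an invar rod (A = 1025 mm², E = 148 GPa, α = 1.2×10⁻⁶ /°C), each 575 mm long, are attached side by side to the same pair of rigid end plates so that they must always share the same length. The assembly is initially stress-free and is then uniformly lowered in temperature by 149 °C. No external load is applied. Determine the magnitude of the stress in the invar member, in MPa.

σ ≈ 128 MPa (compressive)

Equilibrium of a rigid end plate with no external load gives equal and opposite internal forces ±P in the two members. Since α_{steel} > α_{invar}, cooling drives the steel into tension and the invar into compression.
Equating the net (thermal + elastic) strains gives |α₁ − α₂|·ΔT = P·[1/(A₁E₁) + 1/(A₂E₂)].
|α₁ − α₂|·ΔT = 10.7×10⁻⁶ × 149 = 0.001594.
1/(A₁E₁) + 1/(A₂E₂) = 1/(925×196×10³) + 1/(1025×148×10³) = 1.211×10⁻⁸ N⁻¹.
So P = 0.001594 / 1.211×10⁻⁸ = 131.7 kN.
σ_{invar} = P/A₂ = 131700/1025 = 128.5 MPa, compressive.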